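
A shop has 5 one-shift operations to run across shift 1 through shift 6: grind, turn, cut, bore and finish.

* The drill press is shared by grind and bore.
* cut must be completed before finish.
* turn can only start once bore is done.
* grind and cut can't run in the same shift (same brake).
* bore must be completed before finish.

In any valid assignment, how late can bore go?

shift 5

Downstream work caps bore at shift 5.
bore at shift 5 is achievable: bore=shift 5, turn=shift 6, grind=shift 2, cut=shift 1, finish=shift 6.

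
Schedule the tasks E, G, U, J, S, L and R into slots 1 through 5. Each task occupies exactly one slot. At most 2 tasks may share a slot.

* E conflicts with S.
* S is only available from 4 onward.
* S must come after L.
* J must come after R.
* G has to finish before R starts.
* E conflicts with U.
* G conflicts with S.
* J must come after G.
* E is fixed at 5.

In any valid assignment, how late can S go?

4

S is available from 4.
S at 4 is achievable: J in 3; S in 4; U in 2; G in 1; R in 2; L in 1; E in 5.
Nothing later works — the conflict and capacity constraints rule out every slot after 4.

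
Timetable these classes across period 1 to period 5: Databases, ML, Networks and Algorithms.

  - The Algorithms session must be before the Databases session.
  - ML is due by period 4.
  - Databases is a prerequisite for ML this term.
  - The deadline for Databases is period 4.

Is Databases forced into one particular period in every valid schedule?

Databases can be period 2 (e.g. Networks -> period 1, Databases -> period 2, ML -> period 3, Algorithms -> period 1) or period 3 (e.g. Databases in period 3; ML in period 4; Networks in period 1; Algorithms in period 1).

No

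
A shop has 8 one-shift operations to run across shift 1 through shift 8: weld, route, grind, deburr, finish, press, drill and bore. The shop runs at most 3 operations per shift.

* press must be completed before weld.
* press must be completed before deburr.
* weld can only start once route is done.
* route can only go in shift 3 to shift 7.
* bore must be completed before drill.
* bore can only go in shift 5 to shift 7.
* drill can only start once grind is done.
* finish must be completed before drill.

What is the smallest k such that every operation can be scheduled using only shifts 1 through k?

6 shifts

The precedence chain requires at least 2 distinct shifts.
With at most 3 per shift and 8 operations, at least 3 shifts are needed.
Propagating the time windows through the other constraints, drill can't land before shift 6, so the schedule must run through at least shift 6.
6 works (last occupied shift: shift 6): for example finish in shift 1, grind in shift 1, route in shift 3, drill in shift 6, deburr in shift 2, bore in shift 5, weld in shift 4, press in shift 1.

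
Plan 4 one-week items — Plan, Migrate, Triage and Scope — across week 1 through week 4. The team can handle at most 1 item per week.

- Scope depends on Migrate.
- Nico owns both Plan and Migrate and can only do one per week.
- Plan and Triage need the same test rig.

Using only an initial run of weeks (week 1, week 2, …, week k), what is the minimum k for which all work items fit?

The precedence chain requires at least 2 distinct weeks.
With at most 1 per week and 4 work items, at least 4 weeks are needed.
4 works (last occupied week: week 4): for example Scope in week 2, Migrate in week 1, Plan in week 3, Triage in week 4.

4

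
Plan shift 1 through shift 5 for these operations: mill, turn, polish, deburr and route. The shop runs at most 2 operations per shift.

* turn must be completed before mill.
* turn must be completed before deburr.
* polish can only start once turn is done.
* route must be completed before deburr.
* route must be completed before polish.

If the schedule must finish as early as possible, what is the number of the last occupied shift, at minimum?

The precedence chain requires at least 2 distinct shifts.
With at most 2 per shift and 5 operations, at least 3 shifts are needed.
3 works (last occupied shift: shift 3): for example deburr -> shift 2, turn -> shift 1, route -> shift 1, polish -> shift 2, mill -> shift 3.

shift 3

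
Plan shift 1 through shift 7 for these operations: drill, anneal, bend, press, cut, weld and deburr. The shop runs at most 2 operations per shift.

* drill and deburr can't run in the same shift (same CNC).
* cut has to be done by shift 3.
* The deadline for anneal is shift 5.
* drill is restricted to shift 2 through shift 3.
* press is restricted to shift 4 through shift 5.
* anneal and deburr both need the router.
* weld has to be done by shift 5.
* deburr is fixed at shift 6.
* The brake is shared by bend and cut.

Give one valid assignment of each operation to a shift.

weld=shift 2, deburr=shift 6, bend=shift 3, anneal=shift 1, drill=shift 2, press=shift 4, cut=shift 1

Checking: anneal(shift 1) != deburr(shift 6); drill(shift 2) != deburr(shift 6); bend(shift 3) != cut(shift 1); cut=shift 1 in [shift 1,shift 3]; deburr=shift 6 in [shift 6,shift 6]; anneal=shift 1 in [shift 1,shift 5]; drill=shift 2 in [shift 2,shift 3]; press=shift 4 in [shift 4,shift 5]; weld=shift 2 in [shift 1,shift 5]; max 2 per shift (cap 2).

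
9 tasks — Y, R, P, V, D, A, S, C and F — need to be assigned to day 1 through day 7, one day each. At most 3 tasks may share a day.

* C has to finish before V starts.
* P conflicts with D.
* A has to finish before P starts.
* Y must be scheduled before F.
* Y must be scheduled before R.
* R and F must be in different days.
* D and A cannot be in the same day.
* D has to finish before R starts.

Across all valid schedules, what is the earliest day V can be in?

day 2

Precedence pushes V to at least day 2.
V at day 2 is achievable: P in day 3; Y in day 1; F in day 3; D in day 1; V in day 2; A in day 2; R in day 2; C in day 1; S in day 3.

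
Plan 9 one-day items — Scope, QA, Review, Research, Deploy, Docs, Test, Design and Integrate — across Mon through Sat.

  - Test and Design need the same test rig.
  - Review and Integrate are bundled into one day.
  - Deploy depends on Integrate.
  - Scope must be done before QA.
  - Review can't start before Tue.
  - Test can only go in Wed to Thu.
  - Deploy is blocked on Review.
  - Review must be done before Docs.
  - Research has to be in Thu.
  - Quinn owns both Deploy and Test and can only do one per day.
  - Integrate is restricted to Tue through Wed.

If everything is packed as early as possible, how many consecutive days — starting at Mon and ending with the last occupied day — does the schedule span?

The precedence chain requires at least 2 distinct days.
Research can't be placed before Thu — that is day 4 counting from Mon — so the schedule must run through at least 4 days.
4 works (last occupied day: Thu): for example Integrate -> Tue, Scope -> Mon, QA -> Tue, Design -> Mon, Docs -> Wed, Deploy -> Thu, Test -> Wed, Review -> Tue, Research -> Thu.

4 days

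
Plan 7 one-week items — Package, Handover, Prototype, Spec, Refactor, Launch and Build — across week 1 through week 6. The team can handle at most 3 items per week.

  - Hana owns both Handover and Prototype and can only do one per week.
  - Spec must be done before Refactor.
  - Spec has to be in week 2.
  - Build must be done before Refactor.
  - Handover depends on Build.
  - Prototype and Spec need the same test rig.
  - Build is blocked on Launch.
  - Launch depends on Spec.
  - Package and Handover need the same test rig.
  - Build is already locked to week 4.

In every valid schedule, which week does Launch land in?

week 3

Spec is fixed at week 2 and must come before Launch, so Launch is at least week 3.
Build is fixed at week 4 and must come after Launch, so Launch is at most week 3.
So Launch must be week 3.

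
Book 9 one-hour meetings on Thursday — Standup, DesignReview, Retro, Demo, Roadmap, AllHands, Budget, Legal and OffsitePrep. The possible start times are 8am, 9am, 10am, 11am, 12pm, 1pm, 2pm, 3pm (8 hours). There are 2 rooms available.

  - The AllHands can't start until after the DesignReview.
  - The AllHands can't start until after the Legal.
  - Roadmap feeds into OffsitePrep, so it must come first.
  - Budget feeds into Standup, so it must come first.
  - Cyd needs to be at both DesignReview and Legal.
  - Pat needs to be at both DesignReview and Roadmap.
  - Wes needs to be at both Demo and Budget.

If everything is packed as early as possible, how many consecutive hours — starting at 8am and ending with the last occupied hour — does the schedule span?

5 hours

The precedence chain requires at least 2 distinct hours.
With at most 2 per hour and 9 meetings, at least 5 hours are needed.
5 works (last occupied hour: 12pm): for example Budget in 8am, AllHands in 10am, Roadmap in 10am, Retro in 11am, Demo in 12pm, Standup in 9am, DesignReview in 8am, OffsitePrep in 11am, Legal in 9am.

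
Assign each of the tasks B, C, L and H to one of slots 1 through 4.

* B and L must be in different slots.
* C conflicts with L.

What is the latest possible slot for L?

4

L at 4 is achievable: C in 1; L in 4; H in 1; B in 1.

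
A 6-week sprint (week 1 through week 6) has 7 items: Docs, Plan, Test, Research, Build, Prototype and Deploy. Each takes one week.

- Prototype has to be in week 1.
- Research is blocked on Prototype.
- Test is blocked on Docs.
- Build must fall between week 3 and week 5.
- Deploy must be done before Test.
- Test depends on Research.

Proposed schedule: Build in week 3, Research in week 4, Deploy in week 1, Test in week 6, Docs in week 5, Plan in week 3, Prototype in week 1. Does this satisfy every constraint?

Yes

Prototype has to be in week 1 — holds.
Deploy must be done before Test — holds.
Test is blocked on Docs — holds.
Research is blocked on Prototype — holds.
Build must fall between week 3 and week 5 — holds.
Test depends on Research — holds.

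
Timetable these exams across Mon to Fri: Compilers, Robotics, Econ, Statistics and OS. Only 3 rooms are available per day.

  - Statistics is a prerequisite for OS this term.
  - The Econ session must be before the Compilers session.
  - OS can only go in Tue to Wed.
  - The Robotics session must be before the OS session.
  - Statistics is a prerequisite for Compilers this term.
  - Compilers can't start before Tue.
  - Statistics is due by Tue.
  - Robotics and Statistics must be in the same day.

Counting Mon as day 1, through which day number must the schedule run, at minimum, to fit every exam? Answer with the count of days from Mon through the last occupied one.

The precedence chain requires at least 2 distinct days.
With at most 3 per day and 5 exams, at least 2 days are needed.
2 works (last occupied day: Tue): for example OS in Tue; Statistics in Mon; Robotics in Mon; Compilers in Tue; Econ in Mon.

2 days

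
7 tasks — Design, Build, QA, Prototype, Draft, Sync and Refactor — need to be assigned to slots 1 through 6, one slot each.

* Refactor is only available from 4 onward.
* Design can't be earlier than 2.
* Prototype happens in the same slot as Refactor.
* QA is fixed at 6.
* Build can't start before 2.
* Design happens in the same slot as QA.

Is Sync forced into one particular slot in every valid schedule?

Sync can be 1 (e.g. Draft -> 1, Sync -> 1, Prototype -> 4, Design -> 6, Build -> 2, QA -> 6, Refactor -> 4) or 2 (e.g. Refactor=4, Sync=2, Build=2, Draft=1, Prototype=4, Design=6, QA=6).

No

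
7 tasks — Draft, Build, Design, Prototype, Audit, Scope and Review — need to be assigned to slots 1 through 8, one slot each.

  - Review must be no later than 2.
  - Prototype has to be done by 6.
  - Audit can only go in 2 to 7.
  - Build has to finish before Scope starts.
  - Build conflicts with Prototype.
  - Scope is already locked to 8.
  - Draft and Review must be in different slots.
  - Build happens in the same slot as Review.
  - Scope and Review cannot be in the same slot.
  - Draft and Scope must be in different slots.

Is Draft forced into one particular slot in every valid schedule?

Draft can be 1 (e.g. Scope=8, Review=2, Prototype=1, Design=1, Build=2, Audit=2, Draft=1) or 2 (e.g. Build in 1; Review in 1; Audit in 2; Design in 1; Scope in 8; Prototype in 2; Draft in 2).

No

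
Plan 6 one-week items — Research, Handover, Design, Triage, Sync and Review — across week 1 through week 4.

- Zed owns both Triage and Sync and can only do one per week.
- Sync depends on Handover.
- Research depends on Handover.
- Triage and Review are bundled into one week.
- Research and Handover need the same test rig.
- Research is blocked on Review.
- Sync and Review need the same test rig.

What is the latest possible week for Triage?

Triage must be in the same week as Review, which can't be after week 3, so Triage is at most week 3.
Triage at week 3 is achievable: Design -> week 1, Handover -> week 1, Triage -> week 3, Research -> week 4, Review -> week 3, Sync -> week 2.

week 3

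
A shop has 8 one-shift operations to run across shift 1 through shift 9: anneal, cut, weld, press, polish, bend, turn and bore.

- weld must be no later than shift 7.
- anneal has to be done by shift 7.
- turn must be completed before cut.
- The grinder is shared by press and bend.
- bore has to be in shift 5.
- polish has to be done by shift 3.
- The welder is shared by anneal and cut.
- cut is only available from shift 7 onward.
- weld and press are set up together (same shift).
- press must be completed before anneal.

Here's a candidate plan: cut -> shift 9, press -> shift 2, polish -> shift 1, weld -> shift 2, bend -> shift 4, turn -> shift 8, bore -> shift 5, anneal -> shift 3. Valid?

polish has to be done by shift 3 — holds.
bore has to be in shift 5 — holds.
The grinder is shared by press and bend — holds.
anneal has to be done by shift 7 — holds.
The welder is shared by anneal and cut — holds.
weld and press are set up together (same shift) — holds.
weld must be no later than shift 7 — holds.
cut is only available from shift 7 onward — holds.
press must be completed before anneal — holds.
turn must be completed before cut — holds.

Yes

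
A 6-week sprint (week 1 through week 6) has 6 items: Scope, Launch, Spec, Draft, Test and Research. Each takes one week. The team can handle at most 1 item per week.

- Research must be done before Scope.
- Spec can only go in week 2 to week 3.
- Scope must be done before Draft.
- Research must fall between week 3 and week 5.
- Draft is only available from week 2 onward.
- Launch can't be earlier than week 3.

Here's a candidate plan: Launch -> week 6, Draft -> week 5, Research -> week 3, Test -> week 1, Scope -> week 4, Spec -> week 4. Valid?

Launch can't be earlier than week 3 — holds.
Research must fall between week 3 and week 5 — holds.
The team can handle at most 1 item per week — violated.
Research must be done before Scope — holds.
Spec can only go in week 2 to week 3 — violated.
Scope must be done before Draft — holds.
Draft is only available from week 2 onward — holds.

No — it violates: The team can handle at most 1 item per week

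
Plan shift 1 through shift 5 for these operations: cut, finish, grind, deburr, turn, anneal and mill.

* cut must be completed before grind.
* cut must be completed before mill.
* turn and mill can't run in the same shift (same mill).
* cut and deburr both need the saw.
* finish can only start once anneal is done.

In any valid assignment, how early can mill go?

shift 2

Precedence pushes mill to at least shift 2.
mill at shift 2 is achievable: finish -> shift 2; deburr -> shift 2; turn -> shift 1; anneal -> shift 1; cut -> shift 1; mill -> shift 2; grind -> shift 2.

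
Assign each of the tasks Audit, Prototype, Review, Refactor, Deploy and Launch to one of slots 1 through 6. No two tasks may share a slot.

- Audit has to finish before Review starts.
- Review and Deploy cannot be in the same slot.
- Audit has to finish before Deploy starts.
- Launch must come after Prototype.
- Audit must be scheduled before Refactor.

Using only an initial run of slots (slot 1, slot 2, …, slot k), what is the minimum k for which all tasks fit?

6

The precedence chain requires at least 2 distinct slots.
With at most 1 per slot and 6 tasks, at least 6 slots are needed.
6 works (last occupied slot: 6): for example Audit=1; Prototype=2; Deploy=5; Review=3; Refactor=4; Launch=6.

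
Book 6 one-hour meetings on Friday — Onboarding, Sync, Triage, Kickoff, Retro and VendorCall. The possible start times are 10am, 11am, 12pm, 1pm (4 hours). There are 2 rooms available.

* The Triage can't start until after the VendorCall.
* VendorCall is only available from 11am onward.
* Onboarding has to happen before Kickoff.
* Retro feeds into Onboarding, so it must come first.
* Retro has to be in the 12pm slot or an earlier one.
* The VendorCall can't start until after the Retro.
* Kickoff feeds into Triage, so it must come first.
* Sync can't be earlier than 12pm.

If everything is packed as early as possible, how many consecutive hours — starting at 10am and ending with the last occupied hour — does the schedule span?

The precedence chain requires at least 4 distinct hours.
With at most 2 per hour and 6 meetings, at least 3 hours are needed.
4 works (last occupied hour: 1pm): for example Retro=10am; Sync=12pm; VendorCall=11am; Triage=1pm; Kickoff=12pm; Onboarding=11am.

4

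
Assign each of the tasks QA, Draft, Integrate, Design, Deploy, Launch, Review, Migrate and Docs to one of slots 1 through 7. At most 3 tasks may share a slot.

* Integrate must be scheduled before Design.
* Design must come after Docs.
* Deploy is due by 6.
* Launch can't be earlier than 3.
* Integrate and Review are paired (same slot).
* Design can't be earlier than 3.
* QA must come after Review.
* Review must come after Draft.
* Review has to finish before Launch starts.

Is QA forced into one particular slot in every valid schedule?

QA can be 3 (e.g. Deploy=1; Docs=1; Review=2; Design=3; Migrate=2; Launch=3; Draft=1; Integrate=2; QA=3) or 4 (e.g. QA in 4, Design in 3, Migrate in 2, Docs in 1, Review in 2, Launch in 3, Draft in 1, Deploy in 1, Integrate in 2).

No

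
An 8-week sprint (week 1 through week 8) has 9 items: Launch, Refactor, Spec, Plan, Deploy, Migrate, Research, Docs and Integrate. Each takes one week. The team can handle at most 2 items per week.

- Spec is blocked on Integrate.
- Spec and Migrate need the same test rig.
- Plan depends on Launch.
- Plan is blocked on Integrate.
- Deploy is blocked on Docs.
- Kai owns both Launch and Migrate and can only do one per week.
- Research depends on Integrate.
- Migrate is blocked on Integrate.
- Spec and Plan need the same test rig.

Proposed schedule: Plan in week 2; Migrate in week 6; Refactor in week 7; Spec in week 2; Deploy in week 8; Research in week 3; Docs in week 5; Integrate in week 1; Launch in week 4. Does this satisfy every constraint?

No. Spec and Plan need the same test rig is not satisfied.

Deploy is blocked on Docs — holds.
Kai owns both Launch and Migrate and can only do one per week — holds.
Spec is blocked on Integrate — holds.
The team can handle at most 2 items per week — holds.
Plan is blocked on Integrate — holds.
Plan depends on Launch — violated.
Spec and Migrate need the same test rig — holds.
Migrate is blocked on Integrate — holds.
Research depends on Integrate — holds.
Spec and Plan need the same test rig — violated.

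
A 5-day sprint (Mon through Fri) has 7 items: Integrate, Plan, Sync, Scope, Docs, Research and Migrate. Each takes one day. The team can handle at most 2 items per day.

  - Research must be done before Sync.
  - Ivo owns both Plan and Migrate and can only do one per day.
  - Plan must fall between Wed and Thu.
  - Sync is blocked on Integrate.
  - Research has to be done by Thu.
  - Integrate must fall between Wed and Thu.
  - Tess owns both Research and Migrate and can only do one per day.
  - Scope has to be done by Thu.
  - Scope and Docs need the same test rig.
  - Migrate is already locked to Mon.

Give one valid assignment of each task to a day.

Plan=Wed, Docs=Tue, Scope=Mon, Migrate=Mon, Integrate=Wed, Research=Tue, Sync=Thu

Checking: Integrate(Wed) before Sync(Thu); Research(Tue) before Sync(Thu); Scope(Mon) != Docs(Tue); Plan(Wed) != Migrate(Mon); Research(Tue) != Migrate(Mon); Scope=Mon in [Mon,Thu]; Research=Tue in [Mon,Thu]; Integrate=Wed in [Wed,Thu]; Migrate=Mon in [Mon,Mon]; Plan=Wed in [Wed,Thu]; max 2 per day (cap 2).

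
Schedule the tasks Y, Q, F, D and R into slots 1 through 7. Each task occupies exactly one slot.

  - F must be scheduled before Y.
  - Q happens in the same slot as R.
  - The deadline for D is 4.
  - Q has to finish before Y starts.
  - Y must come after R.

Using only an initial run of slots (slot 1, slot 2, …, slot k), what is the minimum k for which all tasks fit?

2 slots

The precedence chain requires at least 2 distinct slots.
2 works (last occupied slot: 2): for example Q -> 1, D -> 1, F -> 1, R -> 1, Y -> 2.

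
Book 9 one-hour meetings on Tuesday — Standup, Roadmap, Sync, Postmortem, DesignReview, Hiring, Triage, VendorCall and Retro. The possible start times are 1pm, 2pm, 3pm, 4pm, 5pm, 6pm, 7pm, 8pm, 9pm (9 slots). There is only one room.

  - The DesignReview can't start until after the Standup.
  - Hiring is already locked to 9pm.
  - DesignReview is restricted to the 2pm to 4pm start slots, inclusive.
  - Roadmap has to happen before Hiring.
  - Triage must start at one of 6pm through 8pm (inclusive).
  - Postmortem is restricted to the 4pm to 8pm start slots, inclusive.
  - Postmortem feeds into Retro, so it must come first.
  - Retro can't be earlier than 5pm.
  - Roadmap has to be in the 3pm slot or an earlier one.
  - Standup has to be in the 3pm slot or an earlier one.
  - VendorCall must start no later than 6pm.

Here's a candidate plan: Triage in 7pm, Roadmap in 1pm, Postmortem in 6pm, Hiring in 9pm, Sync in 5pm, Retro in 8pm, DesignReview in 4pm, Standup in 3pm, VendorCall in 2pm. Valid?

Valid

There is only one room — holds.
Postmortem feeds into Retro, so it must come first — holds.
Standup has to be in the 3pm slot or an earlier one — holds.
Postmortem is restricted to the 4pm to 8pm start slots, inclusive — holds.
The DesignReview can't start until after the Standup — holds.
Roadmap has to be in the 3pm slot or an earlier one — holds.
Roadmap has to happen before Hiring — holds.
Retro can't be earlier than 5pm — holds.
VendorCall must start no later than 6pm — holds.
Triage must start at one of 6pm through 8pm (inclusive) — holds.
Hiring is already locked to 9pm — holds.
DesignReview is restricted to the 2pm to 4pm start slots, inclusive — holds.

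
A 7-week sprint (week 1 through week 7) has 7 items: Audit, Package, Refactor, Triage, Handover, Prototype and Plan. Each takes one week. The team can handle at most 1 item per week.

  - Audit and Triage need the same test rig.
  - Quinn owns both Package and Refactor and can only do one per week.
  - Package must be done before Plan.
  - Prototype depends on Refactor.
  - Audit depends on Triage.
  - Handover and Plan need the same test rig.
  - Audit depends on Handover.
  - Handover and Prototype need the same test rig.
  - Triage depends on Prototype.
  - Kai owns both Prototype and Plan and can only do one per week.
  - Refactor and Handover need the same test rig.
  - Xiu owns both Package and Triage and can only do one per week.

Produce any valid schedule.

Triage=week 3, Audit=week 5, Prototype=week 2, Handover=week 4, Refactor=week 1, Plan=week 7, Package=week 6

Checking: Triage(week 3) before Audit(week 5); Package(week 6) before Plan(week 7); Handover(week 4) before Audit(week 5); Prototype(week 2) before Triage(week 3); Refactor(week 1) before Prototype(week 2); Audit(week 5) != Triage(week 3); Refactor(week 1) != Handover(week 4); Package(week 6) != Triage(week 3); Handover(week 4) != Plan(week 7); Package(week 6) != Refactor(week 1); Handover(week 4) != Prototype(week 2); Prototype(week 2) != Plan(week 7); max 1 per week (cap 1).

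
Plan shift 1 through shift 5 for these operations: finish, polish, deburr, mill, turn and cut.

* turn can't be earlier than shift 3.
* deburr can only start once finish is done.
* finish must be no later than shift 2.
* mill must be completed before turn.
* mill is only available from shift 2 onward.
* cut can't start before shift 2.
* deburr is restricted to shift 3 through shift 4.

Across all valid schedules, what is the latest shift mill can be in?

Mill is available from shift 2; downstream work caps mill at shift 4.
mill at shift 4 is achievable: polish -> shift 1, mill -> shift 4, cut -> shift 2, finish -> shift 1, turn -> shift 5, deburr -> shift 3.

shift 4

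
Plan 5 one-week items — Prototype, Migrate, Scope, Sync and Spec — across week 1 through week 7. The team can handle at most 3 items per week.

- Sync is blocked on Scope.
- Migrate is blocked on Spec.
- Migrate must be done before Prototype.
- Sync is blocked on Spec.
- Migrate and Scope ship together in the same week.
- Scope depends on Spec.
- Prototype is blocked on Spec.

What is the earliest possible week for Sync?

Precedence pushes Sync to at least week 3.
Sync at week 3 is achievable: Migrate=week 2; Spec=week 1; Scope=week 2; Sync=week 3; Prototype=week 3.

week 3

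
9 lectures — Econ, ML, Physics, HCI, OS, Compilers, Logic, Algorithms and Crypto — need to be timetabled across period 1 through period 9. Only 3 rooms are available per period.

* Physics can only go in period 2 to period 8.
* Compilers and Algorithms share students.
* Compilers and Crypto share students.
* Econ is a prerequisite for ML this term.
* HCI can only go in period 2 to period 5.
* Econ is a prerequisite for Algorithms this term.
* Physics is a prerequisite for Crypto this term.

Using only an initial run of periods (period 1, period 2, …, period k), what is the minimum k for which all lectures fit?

The precedence chain requires at least 2 distinct periods.
With at most 3 per period and 9 lectures, at least 3 periods are needed.
Propagating the time windows through the other constraints, Crypto can't land before period 3, so the schedule must run through at least period 3.
3 works (last occupied period: period 3): for example Logic in period 3, OS in period 1, Compilers in period 1, ML in period 2, HCI in period 2, Algorithms in period 3, Physics in period 2, Crypto in period 3, Econ in period 1.

3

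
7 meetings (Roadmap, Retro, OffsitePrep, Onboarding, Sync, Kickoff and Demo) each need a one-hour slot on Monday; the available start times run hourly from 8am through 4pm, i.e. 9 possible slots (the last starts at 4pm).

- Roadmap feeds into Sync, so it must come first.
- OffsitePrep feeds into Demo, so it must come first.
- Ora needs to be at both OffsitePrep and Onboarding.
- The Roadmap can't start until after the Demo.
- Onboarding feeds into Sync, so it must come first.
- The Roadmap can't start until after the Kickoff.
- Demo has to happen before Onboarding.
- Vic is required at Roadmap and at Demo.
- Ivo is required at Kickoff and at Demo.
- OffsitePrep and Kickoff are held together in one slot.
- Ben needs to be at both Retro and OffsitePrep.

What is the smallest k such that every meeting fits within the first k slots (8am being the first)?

4 slots

The precedence chain requires at least 4 distinct slots.
4 works (last occupied slot: 11am): for example Sync=11am; OffsitePrep=8am; Retro=9am; Onboarding=10am; Roadmap=10am; Demo=9am; Kickoff=8am.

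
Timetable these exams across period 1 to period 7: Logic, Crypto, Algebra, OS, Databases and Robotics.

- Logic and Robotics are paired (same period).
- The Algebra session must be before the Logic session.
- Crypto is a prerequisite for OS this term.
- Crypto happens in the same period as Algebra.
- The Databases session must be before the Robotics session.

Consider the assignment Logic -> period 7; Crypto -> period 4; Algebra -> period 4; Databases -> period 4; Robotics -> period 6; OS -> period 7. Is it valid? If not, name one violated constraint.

No — it violates: Logic and Robotics are paired (same period)

The Databases session must be before the Robotics session — holds.
Logic and Robotics are paired (same period) — violated.
Crypto happens in the same period as Algebra — holds.
The Algebra session must be before the Logic session — holds.
Crypto is a prerequisite for OS this term — holds.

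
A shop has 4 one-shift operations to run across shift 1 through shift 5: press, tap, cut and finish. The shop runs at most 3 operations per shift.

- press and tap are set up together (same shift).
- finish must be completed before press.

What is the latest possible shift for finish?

Downstream work caps finish at shift 4.
finish at shift 4 is achievable: tap in shift 5; press in shift 5; finish in shift 4; cut in shift 1.

shift 4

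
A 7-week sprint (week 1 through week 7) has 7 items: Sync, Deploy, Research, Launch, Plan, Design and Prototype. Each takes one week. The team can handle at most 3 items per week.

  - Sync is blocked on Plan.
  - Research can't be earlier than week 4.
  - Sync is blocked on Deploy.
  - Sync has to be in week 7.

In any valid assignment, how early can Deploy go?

week 1

Downstream work caps Deploy at week 6.
Deploy at week 1 is achievable: Plan=week 1, Design=week 2, Sync=week 7, Deploy=week 1, Research=week 4, Prototype=week 2, Launch=week 1.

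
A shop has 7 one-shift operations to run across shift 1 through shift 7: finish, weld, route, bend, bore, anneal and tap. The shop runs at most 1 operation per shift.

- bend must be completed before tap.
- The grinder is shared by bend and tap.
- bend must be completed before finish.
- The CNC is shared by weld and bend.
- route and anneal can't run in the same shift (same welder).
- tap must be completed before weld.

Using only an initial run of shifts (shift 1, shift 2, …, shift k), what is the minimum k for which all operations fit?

The precedence chain requires at least 3 distinct shifts.
With at most 1 per shift and 7 operations, at least 7 shifts are needed.
7 works (last occupied shift: shift 7): for example weld in shift 4, bend in shift 1, finish in shift 3, route in shift 5, tap in shift 2, bore in shift 6, anneal in shift 7.

7 shifts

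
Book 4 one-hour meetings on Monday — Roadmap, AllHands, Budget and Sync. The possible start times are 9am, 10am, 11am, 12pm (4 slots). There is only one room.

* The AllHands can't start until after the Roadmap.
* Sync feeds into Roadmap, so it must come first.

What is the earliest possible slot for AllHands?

11am

Precedence pushes AllHands to at least 11am.
AllHands at 11am is achievable: Sync -> 9am; Roadmap -> 10am; Budget -> 12pm; AllHands -> 11am.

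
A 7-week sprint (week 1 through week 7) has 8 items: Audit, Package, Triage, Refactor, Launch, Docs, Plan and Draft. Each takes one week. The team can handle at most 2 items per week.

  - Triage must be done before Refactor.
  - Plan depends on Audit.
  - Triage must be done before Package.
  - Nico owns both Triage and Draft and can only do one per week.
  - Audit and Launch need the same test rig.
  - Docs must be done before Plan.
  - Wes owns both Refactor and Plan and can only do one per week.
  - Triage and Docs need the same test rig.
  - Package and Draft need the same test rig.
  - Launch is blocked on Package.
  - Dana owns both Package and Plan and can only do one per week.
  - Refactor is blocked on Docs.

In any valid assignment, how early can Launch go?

week 3

Precedence pushes Launch to at least week 3.
Launch at week 3 is achievable: Plan=week 4; Draft=week 4; Audit=week 1; Docs=week 2; Refactor=week 3; Launch=week 3; Triage=week 1; Package=week 2.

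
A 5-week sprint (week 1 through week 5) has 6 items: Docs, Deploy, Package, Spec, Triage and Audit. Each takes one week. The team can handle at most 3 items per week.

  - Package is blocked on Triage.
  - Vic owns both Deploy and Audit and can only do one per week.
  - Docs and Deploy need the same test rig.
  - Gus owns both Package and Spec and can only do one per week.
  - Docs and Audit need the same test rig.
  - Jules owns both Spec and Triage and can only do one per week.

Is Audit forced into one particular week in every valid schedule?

Audit can be week 1 (e.g. Deploy -> week 3, Audit -> week 1, Package -> week 2, Docs -> week 2, Spec -> week 3, Triage -> week 1) or week 2 (e.g. Triage -> week 1, Spec -> week 3, Deploy -> week 3, Audit -> week 2, Docs -> week 1, Package -> week 2).

No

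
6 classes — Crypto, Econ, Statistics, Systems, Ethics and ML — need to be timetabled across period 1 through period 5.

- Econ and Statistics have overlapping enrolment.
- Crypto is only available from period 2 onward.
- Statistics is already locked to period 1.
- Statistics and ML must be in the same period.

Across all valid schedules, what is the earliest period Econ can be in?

Econ at period 2 is achievable: Ethics=period 1, Econ=period 2, Statistics=period 1, Systems=period 1, ML=period 1, Crypto=period 2.
Nothing earlier works — the conflict constraints rule out every period before period 2.

period 2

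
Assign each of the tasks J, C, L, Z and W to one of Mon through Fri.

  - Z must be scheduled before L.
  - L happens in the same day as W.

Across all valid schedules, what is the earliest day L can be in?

Precedence pushes L to at least Tue.
L at Tue is achievable: J=Mon; C=Mon; Z=Mon; W=Tue; L=Tue.

Tue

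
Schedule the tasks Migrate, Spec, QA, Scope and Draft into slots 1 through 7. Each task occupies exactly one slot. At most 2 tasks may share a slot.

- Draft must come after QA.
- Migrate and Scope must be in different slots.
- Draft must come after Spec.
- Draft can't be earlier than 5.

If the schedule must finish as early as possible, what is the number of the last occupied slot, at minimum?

slot 5

The precedence chain requires at least 2 distinct slots.
With at most 2 per slot and 5 tasks, at least 3 slots are needed.
Draft can't be placed before 5, so the schedule must run through at least slot 5.
5 works (last occupied slot: 5): for example Migrate -> 2, Draft -> 5, Scope -> 3, Spec -> 1, QA -> 1.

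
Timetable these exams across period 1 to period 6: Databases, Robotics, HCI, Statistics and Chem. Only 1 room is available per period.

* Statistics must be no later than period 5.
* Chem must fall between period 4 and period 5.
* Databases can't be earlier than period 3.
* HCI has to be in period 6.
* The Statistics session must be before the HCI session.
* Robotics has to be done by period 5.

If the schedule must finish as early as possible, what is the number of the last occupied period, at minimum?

period 6

The precedence chain requires at least 2 distinct periods.
With at most 1 per period and 5 exams, at least 5 periods are needed.
HCI can't be placed before period 6, so the schedule must run through at least period 6.
6 works (last occupied period: period 6): for example HCI in period 6, Statistics in period 1, Robotics in period 2, Databases in period 3, Chem in period 4.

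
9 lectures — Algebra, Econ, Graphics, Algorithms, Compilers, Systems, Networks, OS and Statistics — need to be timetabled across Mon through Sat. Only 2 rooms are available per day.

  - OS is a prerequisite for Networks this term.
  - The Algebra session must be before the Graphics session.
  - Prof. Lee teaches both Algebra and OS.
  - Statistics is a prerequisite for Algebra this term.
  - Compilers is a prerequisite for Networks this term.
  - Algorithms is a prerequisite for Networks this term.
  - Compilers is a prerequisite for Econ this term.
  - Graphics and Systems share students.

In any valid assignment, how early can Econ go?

Precedence pushes Econ to at least Tue.
Econ at Tue is achievable: Econ -> Tue, OS -> Tue, Compilers -> Mon, Graphics -> Fri, Networks -> Wed, Algorithms -> Mon, Algebra -> Thu, Systems -> Thu, Statistics -> Wed.

Tue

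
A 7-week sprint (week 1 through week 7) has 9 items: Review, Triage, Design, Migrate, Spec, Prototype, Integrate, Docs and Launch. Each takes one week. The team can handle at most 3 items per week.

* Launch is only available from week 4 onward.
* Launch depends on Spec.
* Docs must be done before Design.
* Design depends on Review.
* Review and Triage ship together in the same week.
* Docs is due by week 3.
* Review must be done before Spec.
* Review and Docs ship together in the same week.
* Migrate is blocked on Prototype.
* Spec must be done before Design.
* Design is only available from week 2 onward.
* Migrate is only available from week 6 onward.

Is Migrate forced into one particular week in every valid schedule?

No

Migrate can be week 6 (e.g. Spec=week 2; Design=week 3; Triage=week 1; Migrate=week 6; Prototype=week 2; Launch=week 4; Review=week 1; Docs=week 1; Integrate=week 2) or week 7 (e.g. Launch -> week 4; Spec -> week 2; Prototype -> week 2; Integrate -> week 2; Review -> week 1; Docs -> week 1; Triage -> week 1; Migrate -> week 7; Design -> week 3).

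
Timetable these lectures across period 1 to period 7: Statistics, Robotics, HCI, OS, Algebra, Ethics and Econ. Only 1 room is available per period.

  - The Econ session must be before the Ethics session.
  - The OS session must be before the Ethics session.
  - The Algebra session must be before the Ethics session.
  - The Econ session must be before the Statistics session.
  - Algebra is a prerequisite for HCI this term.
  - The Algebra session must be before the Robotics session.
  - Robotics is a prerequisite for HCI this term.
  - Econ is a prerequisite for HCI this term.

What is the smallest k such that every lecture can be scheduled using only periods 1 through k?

7

The precedence chain requires at least 3 distinct periods.
With at most 1 per period and 7 lectures, at least 7 periods are needed.
7 works (last occupied period: period 7): for example Econ -> period 2; Ethics -> period 6; Statistics -> period 7; Robotics -> period 3; OS -> period 5; HCI -> period 4; Algebra -> period 1.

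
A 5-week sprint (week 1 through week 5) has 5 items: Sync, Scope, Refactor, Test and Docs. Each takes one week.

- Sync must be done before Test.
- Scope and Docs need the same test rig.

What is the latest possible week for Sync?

week 4

Downstream work caps Sync at week 4.
Sync at week 4 is achievable: Scope -> week 1, Sync -> week 4, Docs -> week 2, Test -> week 5, Refactor -> week 1.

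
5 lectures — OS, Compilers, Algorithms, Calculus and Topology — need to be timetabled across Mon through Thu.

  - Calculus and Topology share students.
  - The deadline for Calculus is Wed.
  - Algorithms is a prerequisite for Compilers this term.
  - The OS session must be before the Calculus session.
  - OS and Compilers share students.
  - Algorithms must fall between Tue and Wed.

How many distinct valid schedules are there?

27

Splitting on OS: it can be Mon (18), Tue (9). Listing each branch's schedules as (Compilers, Algorithms, Calculus, Topology):
OS=Mon: (Wed,Tue,Tue,Mon) (Wed,Tue,Tue,Wed) (Wed,Tue,Tue,Thu) (Wed,Tue,Wed,Mon) (Wed,Tue,Wed,Tue) (Wed,Tue,Wed,Thu) (Thu,Tue,Tue,Mon) (Thu,Tue,Tue,Wed) (Thu,Tue,Tue,Thu) (Thu,Tue,Wed,Mon) (Thu,Tue,Wed,Tue) (Thu,Tue,Wed,Thu) (Thu,Wed,Tue,Mon) (Thu,Wed,Tue,Wed) (Thu,Wed,Tue,Thu) (Thu,Wed,Wed,Mon) (Thu,Wed,Wed,Tue) (Thu,Wed,Wed,Thu) — 18.
OS=Tue: (Wed,Tue,Wed,Mon) (Wed,Tue,Wed,Tue) (Wed,Tue,Wed,Thu) (Thu,Tue,Wed,Mon) (Thu,Tue,Wed,Tue) (Thu,Tue,Wed,Thu) (Thu,Wed,Wed,Mon) (Thu,Wed,Wed,Tue) (Thu,Wed,Wed,Thu) — 9.
Summing: 18 + 9 = 27.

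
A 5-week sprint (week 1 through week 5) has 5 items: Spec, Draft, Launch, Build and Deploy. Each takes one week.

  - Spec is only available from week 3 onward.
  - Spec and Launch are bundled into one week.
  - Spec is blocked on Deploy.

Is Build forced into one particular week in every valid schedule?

No

Build can be week 1 (e.g. Build in week 1, Spec in week 3, Launch in week 3, Draft in week 1, Deploy in week 1) or week 2 (e.g. Launch in week 3, Spec in week 3, Draft in week 1, Build in week 2, Deploy in week 1).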